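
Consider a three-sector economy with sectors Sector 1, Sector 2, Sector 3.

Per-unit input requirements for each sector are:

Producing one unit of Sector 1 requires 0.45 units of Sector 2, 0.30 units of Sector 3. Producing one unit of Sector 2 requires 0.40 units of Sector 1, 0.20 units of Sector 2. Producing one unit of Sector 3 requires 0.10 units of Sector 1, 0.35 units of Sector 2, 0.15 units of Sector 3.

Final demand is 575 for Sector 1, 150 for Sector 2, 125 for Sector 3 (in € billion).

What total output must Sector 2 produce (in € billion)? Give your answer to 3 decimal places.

x_2 = 981.969

I − A =
  [   1.00    -0.40    -0.10]
  [  -0.45     0.80    -0.35]
  [  -0.30     0.00     0.85]
Cofactors of I−A, C_ij = (−1)^(i+j)·(minor ij) (rows/columns in the sector order above):
  C_11 = (0.80)(0.85) − (-0.35)(0.00) = 0.6800
  C_12 = −[(-0.45)(0.85) − (-0.35)(-0.30)] = 0.4875
  C_13 = (-0.45)(0.00) − (0.80)(-0.30) = 0.2400
  C_21 = −[(-0.40)(0.85) − (-0.10)(0.00)] = 0.3400
  C_22 = (1.00)(0.85) − (-0.10)(-0.30) = 0.8200
  C_23 = −[(1.00)(0.00) − (-0.40)(-0.30)] = 0.1200
  C_31 = (-0.40)(-0.35) − (-0.10)(0.80) = 0.2200
  C_32 = −[(1.00)(-0.35) − (-0.10)(-0.45)] = 0.3950
  C_33 = (1.00)(0.80) − (-0.40)(-0.45) = 0.6200
det(I−A) = Σ_j (I−A)_1j·C_1j = (1.00)(0.6800) + (-0.40)(0.4875) + (-0.10)(0.2400) = 0.4610
adj(I−A) = Cᵀ =
  [ 0.6800   0.3400   0.2200]
  [ 0.4875   0.8200   0.3950]
  [ 0.2400   0.1200   0.6200]
(I − A)⁻¹ = adj(I−A) / det(I−A) ≈
  [   1.4751     0.7375     0.4772]
  [   1.0575     1.7787     0.8568]
  [   0.5206     0.2603     1.3449]
x = (I − A)⁻¹ d = adj(I−A)·d / det(I−A), with det(I−A) = 0.4610:
  x_1 = (0.6800·575 + 0.3400·150 + 0.2200·125) / 0.4610 = 469.50 / 0.4610 ≈ 1018.438
  x_2 = (0.4875·575 + 0.8200·150 + 0.3950·125) / 0.4610 = 452.6875 / 0.4610 ≈ 981.969
  x_3 = (0.2400·575 + 0.1200·150 + 0.6200·125) / 0.4610 = 233.50 / 0.4610 ≈ 506.508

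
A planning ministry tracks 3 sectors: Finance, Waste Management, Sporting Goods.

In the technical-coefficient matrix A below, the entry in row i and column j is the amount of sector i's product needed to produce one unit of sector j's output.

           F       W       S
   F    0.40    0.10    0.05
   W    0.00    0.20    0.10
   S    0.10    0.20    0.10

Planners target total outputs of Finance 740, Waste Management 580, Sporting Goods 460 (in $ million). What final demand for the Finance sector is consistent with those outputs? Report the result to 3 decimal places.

I − A =
  [   0.60    -0.10    -0.05]
  [   0.00     0.80    -0.10]
  [  -0.10    -0.20     0.90]
d = (I − A) x:
  d_F = (+0.60)·740 + (-0.10)·580 + (-0.05)·460 = 363.000
  d_W = (+0.00)·740 + (+0.80)·580 + (-0.10)·460 = 418.000
  d_S = (-0.10)·740 + (-0.20)·580 + (+0.90)·460 = 224.000

d_F = 363.000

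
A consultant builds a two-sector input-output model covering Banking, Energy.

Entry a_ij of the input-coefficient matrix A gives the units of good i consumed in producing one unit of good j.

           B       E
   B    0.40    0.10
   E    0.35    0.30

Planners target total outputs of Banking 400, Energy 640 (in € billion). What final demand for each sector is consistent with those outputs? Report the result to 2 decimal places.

I − A =
  [   0.60    -0.10]
  [  -0.35     0.70]
d = (I − A) x:
  d_B = (+0.60)·400 + (-0.10)·640 = 176.00
  d_E = (-0.35)·400 + (+0.70)·640 = 308.00

d_B = 176.00, d_E = 308.00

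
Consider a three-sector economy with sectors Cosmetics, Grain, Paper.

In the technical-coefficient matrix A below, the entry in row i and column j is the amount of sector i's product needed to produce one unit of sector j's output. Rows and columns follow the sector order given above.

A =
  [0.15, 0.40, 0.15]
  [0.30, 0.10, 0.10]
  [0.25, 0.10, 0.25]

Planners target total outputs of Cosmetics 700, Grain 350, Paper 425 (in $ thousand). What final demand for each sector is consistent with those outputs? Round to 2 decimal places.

d_1 = 391.25, d_2 = 62.50, d_3 = 108.75

I − A =
  [   0.85    -0.40    -0.15]
  [  -0.30     0.90    -0.10]
  [  -0.25    -0.10     0.75]
d = (I − A) x:
  d_1 = (+0.85)·700 + (-0.40)·350 + (-0.15)·425 = 391.25
  d_2 = (-0.30)·700 + (+0.90)·350 + (-0.10)·425 = 62.50
  d_3 = (-0.25)·700 + (-0.10)·350 + (+0.75)·425 = 108.75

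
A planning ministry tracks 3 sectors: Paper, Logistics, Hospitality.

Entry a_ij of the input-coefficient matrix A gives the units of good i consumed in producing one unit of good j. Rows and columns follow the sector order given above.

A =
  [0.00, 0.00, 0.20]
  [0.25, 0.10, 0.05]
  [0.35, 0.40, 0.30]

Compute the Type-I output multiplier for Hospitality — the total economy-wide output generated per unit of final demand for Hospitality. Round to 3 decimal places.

I − A =
  [   1.00     0.00    -0.20]
  [  -0.25     0.90    -0.05]
  [  -0.35    -0.40     0.70]
Cofactors of I−A, C_ij = (−1)^(i+j)·(minor ij) (rows/columns in the sector order above):
  C_11 = (0.90)(0.70) − (-0.05)(-0.40) = 0.6100
  C_12 = −[(-0.25)(0.70) − (-0.05)(-0.35)] = 0.1925
  C_13 = (-0.25)(-0.40) − (0.90)(-0.35) = 0.4150
  C_21 = −[(0.00)(0.70) − (-0.20)(-0.40)] = 0.0800
  C_22 = (1.00)(0.70) − (-0.20)(-0.35) = 0.6300
  C_23 = −[(1.00)(-0.40) − (0.00)(-0.35)] = 0.4000
  C_31 = (0.00)(-0.05) − (-0.20)(0.90) = 0.1800
  C_32 = −[(1.00)(-0.05) − (-0.20)(-0.25)] = 0.1000
  C_33 = (1.00)(0.90) − (0.00)(-0.25) = 0.9000
det(I−A) = Σ_j (I−A)_1j·C_1j = (1.00)(0.6100) + (0.00)(0.1925) + (-0.20)(0.4150) = 0.5270
adj(I−A) = Cᵀ =
  [ 0.6100   0.0800   0.1800]
  [ 0.1925   0.6300   0.1000]
  [ 0.4150   0.4000   0.9000]
(I − A)⁻¹ = adj(I−A) / det(I−A) ≈
  [   1.1575     0.1518     0.3416]
  [   0.3653     1.1954     0.1898]
  [   0.7875     0.7590     1.7078]
The output multiplier for sector j is the column-j sum of the Leontief inverse (I − A)⁻¹ = adj(I−A) / det(I−A).
Column 3 of adj(I−A): (0.1800, 0.1000, 0.9000); det(I−A) = 0.5270.
m_3 = (0.1800 + 0.1000 + 0.9000) / 0.5270 = 1.18 / 0.5270 ≈ 2.239.

m_3 = 2.239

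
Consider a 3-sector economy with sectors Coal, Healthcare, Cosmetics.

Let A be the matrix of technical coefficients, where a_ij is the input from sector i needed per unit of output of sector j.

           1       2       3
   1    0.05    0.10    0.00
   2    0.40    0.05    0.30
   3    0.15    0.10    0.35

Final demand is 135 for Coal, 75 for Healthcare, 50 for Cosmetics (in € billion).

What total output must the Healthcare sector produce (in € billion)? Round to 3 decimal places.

I − A =
  [   0.95    -0.10     0.00]
  [  -0.40     0.95    -0.30]
  [  -0.15    -0.10     0.65]
Cofactors of I−A, C_ij = (−1)^(i+j)·(minor ij) (rows/columns in the sector order above):
  C_11 = (0.95)(0.65) − (-0.30)(-0.10) = 0.5875
  C_12 = −[(-0.40)(0.65) − (-0.30)(-0.15)] = 0.3050
  C_13 = (-0.40)(-0.10) − (0.95)(-0.15) = 0.1825
  C_21 = −[(-0.10)(0.65) − (0.00)(-0.10)] = 0.0650
  C_22 = (0.95)(0.65) − (0.00)(-0.15) = 0.6175
  C_23 = −[(0.95)(-0.10) − (-0.10)(-0.15)] = 0.1100
  C_31 = (-0.10)(-0.30) − (0.00)(0.95) = 0.0300
  C_32 = −[(0.95)(-0.30) − (0.00)(-0.40)] = 0.2850
  C_33 = (0.95)(0.95) − (-0.10)(-0.40) = 0.8625
det(I−A) = Σ_j (I−A)_1j·C_1j = (0.95)(0.5875) + (-0.10)(0.3050) + (0.00)(0.1825) = 0.527625
adj(I−A) = Cᵀ =
  [ 0.5875   0.0650   0.0300]
  [ 0.3050   0.6175   0.2850]
  [ 0.1825   0.1100   0.8625]
(I − A)⁻¹ = adj(I−A) / det(I−A) ≈
  [   1.1135     0.1232     0.0569]
  [   0.5781     1.1703     0.5402]
  [   0.3459     0.2085     1.6347]
x = (I − A)⁻¹ d = adj(I−A)·d / det(I−A), with det(I−A) = 0.527625:
  x_1 = (0.5875·135 + 0.0650·75 + 0.0300·50) / 0.527625 = 85.6875 / 0.527625 ≈ 162.402
  x_2 = (0.3050·135 + 0.6175·75 + 0.2850·50) / 0.527625 = 101.7375 / 0.527625 ≈ 192.822
  x_3 = (0.1825·135 + 0.1100·75 + 0.8625·50) / 0.527625 = 76.0125 / 0.527625 ≈ 144.065

x_2 = 192.822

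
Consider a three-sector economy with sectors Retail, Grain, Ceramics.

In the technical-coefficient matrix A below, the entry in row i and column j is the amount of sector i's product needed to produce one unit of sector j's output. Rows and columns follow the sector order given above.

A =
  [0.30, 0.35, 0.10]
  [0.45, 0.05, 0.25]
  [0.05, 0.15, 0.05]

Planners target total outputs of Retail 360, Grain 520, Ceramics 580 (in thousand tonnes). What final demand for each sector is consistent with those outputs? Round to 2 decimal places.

I − A =
  [   0.70    -0.35    -0.10]
  [  -0.45     0.95    -0.25]
  [  -0.05    -0.15     0.95]
d = (I − A) x:
  d_1 = (+0.70)·360 + (-0.35)·520 + (-0.10)·580 = 12.00
  d_2 = (-0.45)·360 + (+0.95)·520 + (-0.25)·580 = 187.00
  d_3 = (-0.05)·360 + (-0.15)·520 + (+0.95)·580 = 455.00

d_1 = 12.00, d_2 = 187.00, d_3 = 455.00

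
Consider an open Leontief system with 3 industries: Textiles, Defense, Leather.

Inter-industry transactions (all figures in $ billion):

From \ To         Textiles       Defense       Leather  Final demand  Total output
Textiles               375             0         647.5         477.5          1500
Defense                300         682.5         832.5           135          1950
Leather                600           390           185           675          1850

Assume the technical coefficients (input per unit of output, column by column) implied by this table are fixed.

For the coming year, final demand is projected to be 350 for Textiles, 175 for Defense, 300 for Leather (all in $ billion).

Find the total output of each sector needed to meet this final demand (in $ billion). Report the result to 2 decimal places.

x_T = 953.05, x_D = 1284.04, x_L = 1042.25

Technical coefficients a_ij = z_ij / X_j:
  a_TT = 375/1500 = 0.25, a_DT = 300/1500 = 0.20, a_LT = 600/1500 = 0.40
  a_TD = 0/1950 = 0.00, a_DD = 682.5/1950 = 0.35, a_LD = 390/1950 = 0.20
  a_TL = 647.5/1850 = 0.35, a_DL = 832.5/1850 = 0.45, a_LL = 185/1850 = 0.10
I − A =
  [   0.75     0.00    -0.35]
  [  -0.20     0.65    -0.45]
  [  -0.40    -0.20     0.90]
Cofactors of I−A, C_ij = (−1)^(i+j)·(minor ij) (rows/columns in the sector order above):
  C_11 = (0.65)(0.90) − (-0.45)(-0.20) = 0.4950
  C_12 = −[(-0.20)(0.90) − (-0.45)(-0.40)] = 0.3600
  C_13 = (-0.20)(-0.20) − (0.65)(-0.40) = 0.3000
  C_21 = −[(0.00)(0.90) − (-0.35)(-0.20)] = 0.0700
  C_22 = (0.75)(0.90) − (-0.35)(-0.40) = 0.5350
  C_23 = −[(0.75)(-0.20) − (0.00)(-0.40)] = 0.1500
  C_31 = (0.00)(-0.45) − (-0.35)(0.65) = 0.2275
  C_32 = −[(0.75)(-0.45) − (-0.35)(-0.20)] = 0.4075
  C_33 = (0.75)(0.65) − (0.00)(-0.20) = 0.4875
det(I−A) = Σ_j (I−A)_1j·C_1j = (0.75)(0.4950) + (0.00)(0.3600) + (-0.35)(0.3000) = 0.26625
adj(I−A) = Cᵀ =
  [ 0.4950   0.0700   0.2275]
  [ 0.3600   0.5350   0.4075]
  [ 0.3000   0.1500   0.4875]
(I − A)⁻¹ = adj(I−A) / det(I−A) ≈
  [   1.8592     0.2629     0.8545]
  [   1.3521     2.0094     1.5305]
  [   1.1268     0.5634     1.8310]
x = (I − A)⁻¹ d = adj(I−A)·d / det(I−A), with det(I−A) = 0.26625:
  x_T = (0.4950·350 + 0.0700·175 + 0.2275·300) / 0.26625 = 253.75 / 0.26625 ≈ 953.05
  x_D = (0.3600·350 + 0.5350·175 + 0.4075·300) / 0.26625 = 341.875 / 0.26625 ≈ 1284.04
  x_L = (0.3000·350 + 0.1500·175 + 0.4875·300) / 0.26625 = 277.50 / 0.26625 ≈ 1042.25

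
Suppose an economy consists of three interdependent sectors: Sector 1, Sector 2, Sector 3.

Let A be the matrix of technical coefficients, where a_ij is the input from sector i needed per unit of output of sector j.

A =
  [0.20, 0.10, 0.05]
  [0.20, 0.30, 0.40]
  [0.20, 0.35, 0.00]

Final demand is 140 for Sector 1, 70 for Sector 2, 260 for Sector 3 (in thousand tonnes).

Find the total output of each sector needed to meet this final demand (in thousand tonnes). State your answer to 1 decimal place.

x_1 = 259.2, x_2 = 440.3, x_3 = 465.9

I − A =
  [   0.80    -0.10    -0.05]
  [  -0.20     0.70    -0.40]
  [  -0.20    -0.35     1.00]
Cofactors of I−A, C_ij = (−1)^(i+j)·(minor ij) (rows/columns in the sector order above):
  C_11 = (0.70)(1.00) − (-0.40)(-0.35) = 0.5600
  C_12 = −[(-0.20)(1.00) − (-0.40)(-0.20)] = 0.2800
  C_13 = (-0.20)(-0.35) − (0.70)(-0.20) = 0.2100
  C_21 = −[(-0.10)(1.00) − (-0.05)(-0.35)] = 0.1175
  C_22 = (0.80)(1.00) − (-0.05)(-0.20) = 0.7900
  C_23 = −[(0.80)(-0.35) − (-0.10)(-0.20)] = 0.3000
  C_31 = (-0.10)(-0.40) − (-0.05)(0.70) = 0.0750
  C_32 = −[(0.80)(-0.40) − (-0.05)(-0.20)] = 0.3300
  C_33 = (0.80)(0.70) − (-0.10)(-0.20) = 0.5400
det(I−A) = Σ_j (I−A)_1j·C_1j = (0.80)(0.5600) + (-0.10)(0.2800) + (-0.05)(0.2100) = 0.4095
adj(I−A) = Cᵀ =
  [ 0.5600   0.1175   0.0750]
  [ 0.2800   0.7900   0.3300]
  [ 0.2100   0.3000   0.5400]
(I − A)⁻¹ = adj(I−A) / det(I−A) ≈
  [   1.3675     0.2869     0.1832]
  [   0.6838     1.9292     0.8059]
  [   0.5128     0.7326     1.3187]
x = (I − A)⁻¹ d = adj(I−A)·d / det(I−A), with det(I−A) = 0.4095:
  x_1 = (0.5600·140 + 0.1175·70 + 0.0750·260) / 0.4095 = 106.125 / 0.4095 ≈ 259.2
  x_2 = (0.2800·140 + 0.7900·70 + 0.3300·260) / 0.4095 = 180.30 / 0.4095 ≈ 440.3
  x_3 = (0.2100·140 + 0.3000·70 + 0.5400·260) / 0.4095 = 190.80 / 0.4095 ≈ 465.9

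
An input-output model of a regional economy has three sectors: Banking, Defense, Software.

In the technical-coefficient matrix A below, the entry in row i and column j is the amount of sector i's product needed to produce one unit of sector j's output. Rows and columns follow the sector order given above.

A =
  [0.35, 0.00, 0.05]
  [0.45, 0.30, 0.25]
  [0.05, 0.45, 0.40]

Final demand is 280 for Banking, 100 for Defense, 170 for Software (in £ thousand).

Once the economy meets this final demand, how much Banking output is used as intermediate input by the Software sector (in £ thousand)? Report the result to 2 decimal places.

I − A =
  [   0.65     0.00    -0.05]
  [  -0.45     0.70    -0.25]
  [  -0.05    -0.45     0.60]
Cofactors of I−A, C_ij = (−1)^(i+j)·(minor ij) (rows/columns in the sector order above):
  C_11 = (0.70)(0.60) − (-0.25)(-0.45) = 0.3075
  C_12 = −[(-0.45)(0.60) − (-0.25)(-0.05)] = 0.2825
  C_13 = (-0.45)(-0.45) − (0.70)(-0.05) = 0.2375
  C_21 = −[(0.00)(0.60) − (-0.05)(-0.45)] = 0.0225
  C_22 = (0.65)(0.60) − (-0.05)(-0.05) = 0.3875
  C_23 = −[(0.65)(-0.45) − (0.00)(-0.05)] = 0.2925
  C_31 = (0.00)(-0.25) − (-0.05)(0.70) = 0.0350
  C_32 = −[(0.65)(-0.25) − (-0.05)(-0.45)] = 0.1850
  C_33 = (0.65)(0.70) − (0.00)(-0.45) = 0.4550
det(I−A) = Σ_j (I−A)_1j·C_1j = (0.65)(0.3075) + (0.00)(0.2825) + (-0.05)(0.2375) = 0.1880
adj(I−A) = Cᵀ =
  [ 0.3075   0.0225   0.0350]
  [ 0.2825   0.3875   0.1850]
  [ 0.2375   0.2925   0.4550]
(I − A)⁻¹ = adj(I−A) / det(I−A) ≈
  [   1.6356     0.1197     0.1862]
  [   1.5027     2.0612     0.9840]
  [   1.2633     1.5559     2.4202]
First solve x = (I − A)⁻¹ d = adj(I−A)·d / det(I−A); in particular x_S = (0.2375·280 + 0.2925·100 + 0.4550·170) / 0.1880 = 173.10 / 0.1880 ≈ 920.7447.
Intermediate flow from B to S: z_BS = a_BS · x_S = 0.05 × 173.10 / 0.1880 = 8.655 / 0.1880 ≈ 46.04.

z_BS = 46.04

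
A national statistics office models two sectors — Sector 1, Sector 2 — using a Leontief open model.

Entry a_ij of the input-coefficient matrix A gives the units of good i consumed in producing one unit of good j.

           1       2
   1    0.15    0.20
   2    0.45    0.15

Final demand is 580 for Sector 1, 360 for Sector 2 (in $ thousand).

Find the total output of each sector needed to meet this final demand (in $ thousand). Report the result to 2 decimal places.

x_1 = 893.28, x_2 = 896.44

I − A =
  [   0.85    -0.20]
  [  -0.45     0.85]
det(I−A) = (0.85)(0.85) − (-0.20)(-0.45) = 0.6325
adj(I−A) = [[0.85, 0.20], [0.45, 0.85]]
(I − A)⁻¹ = adj(I−A) / det(I−A) ≈
  [   1.3439     0.3162]
  [   0.7115     1.3439]
x = (I − A)⁻¹ d = adj(I−A)·d / det(I−A), with det(I−A) = 0.6325:
  x_1 = (0.85·580 + 0.20·360) / 0.6325 = 565.00 / 0.6325 ≈ 893.28
  x_2 = (0.45·580 + 0.85·360) / 0.6325 = 567.00 / 0.6325 ≈ 896.44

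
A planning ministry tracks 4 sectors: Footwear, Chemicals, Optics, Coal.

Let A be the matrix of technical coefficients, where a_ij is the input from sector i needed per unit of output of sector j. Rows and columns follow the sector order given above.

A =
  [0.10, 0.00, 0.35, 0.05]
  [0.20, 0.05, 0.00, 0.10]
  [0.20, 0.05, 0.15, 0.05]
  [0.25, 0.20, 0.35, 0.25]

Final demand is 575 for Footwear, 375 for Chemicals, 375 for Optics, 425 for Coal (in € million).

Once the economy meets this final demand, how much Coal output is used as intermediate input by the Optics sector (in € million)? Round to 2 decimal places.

I − A =
  [   0.90     0.00    -0.35    -0.05]
  [  -0.20     0.95     0.00    -0.10]
  [  -0.20    -0.05     0.85    -0.05]
  [  -0.25    -0.20    -0.35     0.75]
Compute the cofactors C_ij = (−1)^(i+j)·(3×3 minor ij) of I−A; the adjugate is their transpose:
adj(I−A) = Cᵀ =
  [ 0.570250   0.026000   0.259000   0.058750]
  [ 0.152250   0.487000   0.096250   0.081500]
  [ 0.161125   0.044125   0.609375   0.057250]
  [ 0.305875   0.159125   0.396375   0.656750]
det(I−A) = Σ_j (I−A)_1j·C_1j = (0.90)(0.570250) + (0.00)(0.152250) + (-0.35)(0.161125) + (-0.05)(0.305875) = 0.4415375
(I − A)⁻¹ = adj(I−A) / det(I−A) ≈
  [   1.2915     0.0589     0.5866     0.1331]
  [   0.3448     1.1030     0.2180     0.1846]
  [   0.3649     0.0999     1.3801     0.1297]
  [   0.6927     0.3604     0.8977     1.4874]
First solve x = (I − A)⁻¹ d = adj(I−A)·d / det(I−A); in particular x_3 = (0.161125·575 + 0.044125·375 + 0.609375·375 + 0.057250·425) / 0.4415375 = 362.040625 / 0.4415375 ≈ 819.9544.
Intermediate flow from 4 to 3: z_43 = a_43 · x_3 = 0.35 × 362.040625 / 0.4415375 = 126.71421875 / 0.4415375 ≈ 286.98.

z_43 = 286.98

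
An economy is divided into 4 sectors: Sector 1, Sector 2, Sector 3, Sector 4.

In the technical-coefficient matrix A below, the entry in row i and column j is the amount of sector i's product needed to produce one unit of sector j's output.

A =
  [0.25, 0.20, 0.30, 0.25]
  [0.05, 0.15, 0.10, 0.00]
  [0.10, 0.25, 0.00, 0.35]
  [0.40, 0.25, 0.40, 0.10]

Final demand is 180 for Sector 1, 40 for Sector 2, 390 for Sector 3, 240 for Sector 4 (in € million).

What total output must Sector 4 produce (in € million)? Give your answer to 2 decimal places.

x_4 = 1285.57

I − A =
  [   0.75    -0.20    -0.30    -0.25]
  [  -0.05     0.85    -0.10     0.00]
  [  -0.10    -0.25     1.00    -0.35]
  [  -0.40    -0.25    -0.40     0.90]
Compute the cofactors C_ij = (−1)^(i+j)·(3×3 minor ij) of I−A; the adjugate is their transpose:
adj(I−A) = Cᵀ =
  [ 0.614750   0.333250   0.338750   0.302500]
  [ 0.061000   0.391000   0.076000   0.046500]
  [ 0.211125   0.261625   0.476625   0.244000]
  [ 0.384000   0.373000   0.383500   0.577500]
det(I−A) = Σ_j (I−A)_1j·C_1j = (0.75)(0.614750) + (-0.20)(0.061000) + (-0.30)(0.211125) + (-0.25)(0.384000) = 0.289525
(I − A)⁻¹ = adj(I−A) / det(I−A) ≈
  [   2.1233     1.1510     1.1700     1.0448]
  [   0.2107     1.3505     0.2625     0.1606]
  [   0.7292     0.9036     1.6462     0.8428]
  [   1.3263     1.2883     1.3246     1.9946]
x = (I − A)⁻¹ d = adj(I−A)·d / det(I−A), with det(I−A) = 0.289525:
  x_1 = (0.614750·180 + 0.333250·40 + 0.338750·390 + 0.302500·240) / 0.289525 = 328.6975 / 0.289525 ≈ 1135.30
  x_2 = (0.061000·180 + 0.391000·40 + 0.076000·390 + 0.046500·240) / 0.289525 = 67.42 / 0.289525 ≈ 232.86
  x_3 = (0.211125·180 + 0.261625·40 + 0.476625·390 + 0.244000·240) / 0.289525 = 292.91125 / 0.289525 ≈ 1011.70
  x_4 = (0.384000·180 + 0.373000·40 + 0.383500·390 + 0.577500·240) / 0.289525 = 372.205 / 0.289525 ≈ 1285.57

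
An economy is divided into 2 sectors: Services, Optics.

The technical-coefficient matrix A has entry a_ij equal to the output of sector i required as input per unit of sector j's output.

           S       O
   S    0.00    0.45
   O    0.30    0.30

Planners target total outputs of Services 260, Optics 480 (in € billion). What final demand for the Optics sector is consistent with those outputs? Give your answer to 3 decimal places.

d_O = 258.000

I − A =
  [   1.00    -0.45]
  [  -0.30     0.70]
d = (I − A) x:
  d_S = (+1.00)·260 + (-0.45)·480 = 44.000
  d_O = (-0.30)·260 + (+0.70)·480 = 258.000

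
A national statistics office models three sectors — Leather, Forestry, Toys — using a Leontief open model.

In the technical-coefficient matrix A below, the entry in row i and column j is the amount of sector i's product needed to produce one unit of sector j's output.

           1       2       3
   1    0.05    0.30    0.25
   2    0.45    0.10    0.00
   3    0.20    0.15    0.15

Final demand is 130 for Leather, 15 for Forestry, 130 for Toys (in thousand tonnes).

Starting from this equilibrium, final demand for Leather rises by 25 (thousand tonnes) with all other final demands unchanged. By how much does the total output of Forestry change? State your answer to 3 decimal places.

Δx_2 = 17.382

I − A =
  [   0.95    -0.30    -0.25]
  [  -0.45     0.90     0.00]
  [  -0.20    -0.15     0.85]
Cofactors of I−A, C_ij = (−1)^(i+j)·(minor ij) (rows/columns in the sector order above):
  C_11 = (0.90)(0.85) − (0.00)(-0.15) = 0.7650
  C_12 = −[(-0.45)(0.85) − (0.00)(-0.20)] = 0.3825
  C_13 = (-0.45)(-0.15) − (0.90)(-0.20) = 0.2475
  C_21 = −[(-0.30)(0.85) − (-0.25)(-0.15)] = 0.2925
  C_22 = (0.95)(0.85) − (-0.25)(-0.20) = 0.7575
  C_23 = −[(0.95)(-0.15) − (-0.30)(-0.20)] = 0.2025
  C_31 = (-0.30)(0.00) − (-0.25)(0.90) = 0.2250
  C_32 = −[(0.95)(0.00) − (-0.25)(-0.45)] = 0.1125
  C_33 = (0.95)(0.90) − (-0.30)(-0.45) = 0.7200
det(I−A) = Σ_j (I−A)_1j·C_1j = (0.95)(0.7650) + (-0.30)(0.3825) + (-0.25)(0.2475) = 0.550125
adj(I−A) = Cᵀ =
  [ 0.7650   0.2925   0.2250]
  [ 0.3825   0.7575   0.1125]
  [ 0.2475   0.2025   0.7200]
(I − A)⁻¹ = adj(I−A) / det(I−A) ≈
  [   1.3906     0.5317     0.4090]
  [   0.6953     1.3770     0.2045]
  [   0.4499     0.3681     1.3088]
Δx = (I − A)⁻¹ Δd with Δd having +25 in the Leather component and 0 elsewhere.
So Δx_2 = L_21 · (+25), where L_21 = adj(I−A)_21 / det(I−A) = 0.3825 / 0.550125.
Δx_2 = 0.3825 × (+25) / 0.550125 = 9.5625 / 0.550125 ≈ 17.382.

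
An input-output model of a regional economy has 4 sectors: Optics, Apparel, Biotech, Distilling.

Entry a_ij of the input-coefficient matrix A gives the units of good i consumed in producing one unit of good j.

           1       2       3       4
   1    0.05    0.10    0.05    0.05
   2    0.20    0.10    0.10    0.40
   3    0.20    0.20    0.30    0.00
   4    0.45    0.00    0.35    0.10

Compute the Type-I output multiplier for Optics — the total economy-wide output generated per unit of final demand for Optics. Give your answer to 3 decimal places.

I − A =
  [   0.95    -0.10    -0.05    -0.05]
  [  -0.20     0.90    -0.10    -0.40]
  [  -0.20    -0.20     0.70     0.00]
  [  -0.45     0.00    -0.35     0.90]
Compute the cofactors C_ij = (−1)^(i+j)·(3×3 minor ij) of I−A; the adjugate is their transpose:
adj(I−A) = Cᵀ =
  [ 0.52100   0.07550   0.07925   0.06250]
  [ 0.29800   0.57025   0.23775   0.27000]
  [ 0.23400   0.18450   0.71325   0.09500]
  [ 0.35150   0.10950   0.31700   0.55250]
det(I−A) = Σ_j (I−A)_1j·C_1j = (0.95)(0.52100) + (-0.10)(0.29800) + (-0.05)(0.23400) + (-0.05)(0.35150) = 0.435875
(I − A)⁻¹ = adj(I−A) / det(I−A) ≈
  [   1.1953     0.1732     0.1818     0.1434]
  [   0.6837     1.3083     0.5455     0.6194]
  [   0.5369     0.4233     1.6364     0.2180]
  [   0.8064     0.2512     0.7273     1.2676]
The output multiplier for sector j is the column-j sum of the Leontief inverse (I − A)⁻¹ = adj(I−A) / det(I−A).
Column 1 of adj(I−A): (0.52100, 0.29800, 0.23400, 0.35150); det(I−A) = 0.435875.
m_1 = (0.52100 + 0.29800 + 0.23400 + 0.35150) / 0.435875 = 1.4045 / 0.435875 ≈ 3.222.

m_1 = 3.222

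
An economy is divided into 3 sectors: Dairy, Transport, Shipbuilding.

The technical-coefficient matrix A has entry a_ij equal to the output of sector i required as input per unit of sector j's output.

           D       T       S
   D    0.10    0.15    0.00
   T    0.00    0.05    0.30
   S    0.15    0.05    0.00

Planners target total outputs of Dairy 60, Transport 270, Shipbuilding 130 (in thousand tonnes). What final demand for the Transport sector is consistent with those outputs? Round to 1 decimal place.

I − A =
  [   0.90    -0.15     0.00]
  [   0.00     0.95    -0.30]
  [  -0.15    -0.05     1.00]
d = (I − A) x:
  d_D = (+0.90)·60 + (-0.15)·270 + (+0.00)·130 = 13.5
  d_T = (+0.00)·60 + (+0.95)·270 + (-0.30)·130 = 217.5
  d_S = (-0.15)·60 + (-0.05)·270 + (+1.00)·130 = 107.5

d_T = 217.5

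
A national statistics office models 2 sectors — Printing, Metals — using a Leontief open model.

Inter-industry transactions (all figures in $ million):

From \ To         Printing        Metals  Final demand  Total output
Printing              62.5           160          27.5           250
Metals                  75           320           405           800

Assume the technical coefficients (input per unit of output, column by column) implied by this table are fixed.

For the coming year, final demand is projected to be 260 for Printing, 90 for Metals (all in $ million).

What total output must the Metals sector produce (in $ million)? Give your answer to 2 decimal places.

Technical coefficients a_ij = z_ij / X_j:
  a_PP = 62.5/250 = 0.25, a_MP = 75/250 = 0.30
  a_PM = 160/800 = 0.20, a_MM = 320/800 = 0.40
I − A =
  [   0.75    -0.20]
  [  -0.30     0.60]
det(I−A) = (0.75)(0.60) − (-0.20)(-0.30) = 0.3900
adj(I−A) = [[0.60, 0.20], [0.30, 0.75]]
(I − A)⁻¹ = adj(I−A) / det(I−A) ≈
  [   1.5385     0.5128]
  [   0.7692     1.9231]
x = (I − A)⁻¹ d = adj(I−A)·d / det(I−A), with det(I−A) = 0.3900:
  x_P = (0.60·260 + 0.20·90) / 0.3900 = 174.00 / 0.3900 ≈ 446.15
  x_M = (0.30·260 + 0.75·90) / 0.3900 = 145.50 / 0.3900 ≈ 373.08

x_M = 373.08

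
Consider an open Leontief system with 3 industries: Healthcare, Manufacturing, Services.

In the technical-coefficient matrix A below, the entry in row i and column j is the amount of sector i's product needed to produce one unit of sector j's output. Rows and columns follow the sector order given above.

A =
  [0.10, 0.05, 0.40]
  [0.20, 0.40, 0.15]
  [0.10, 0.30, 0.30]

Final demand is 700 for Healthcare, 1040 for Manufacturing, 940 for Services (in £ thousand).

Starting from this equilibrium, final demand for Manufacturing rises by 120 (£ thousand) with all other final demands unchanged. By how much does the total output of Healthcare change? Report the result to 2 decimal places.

I − A =
  [   0.90    -0.05    -0.40]
  [  -0.20     0.60    -0.15]
  [  -0.10    -0.30     0.70]
Cofactors of I−A, C_ij = (−1)^(i+j)·(minor ij) (rows/columns in the sector order above):
  C_11 = (0.60)(0.70) − (-0.15)(-0.30) = 0.3750
  C_12 = −[(-0.20)(0.70) − (-0.15)(-0.10)] = 0.1550
  C_13 = (-0.20)(-0.30) − (0.60)(-0.10) = 0.1200
  C_21 = −[(-0.05)(0.70) − (-0.40)(-0.30)] = 0.1550
  C_22 = (0.90)(0.70) − (-0.40)(-0.10) = 0.5900
  C_23 = −[(0.90)(-0.30) − (-0.05)(-0.10)] = 0.2750
  C_31 = (-0.05)(-0.15) − (-0.40)(0.60) = 0.2475
  C_32 = −[(0.90)(-0.15) − (-0.40)(-0.20)] = 0.2150
  C_33 = (0.90)(0.60) − (-0.05)(-0.20) = 0.5300
det(I−A) = Σ_j (I−A)_1j·C_1j = (0.90)(0.3750) + (-0.05)(0.1550) + (-0.40)(0.1200) = 0.28175
adj(I−A) = Cᵀ =
  [ 0.3750   0.1550   0.2475]
  [ 0.1550   0.5900   0.2150]
  [ 0.1200   0.2750   0.5300]
(I − A)⁻¹ = adj(I−A) / det(I−A) ≈
  [   1.3310     0.5501     0.8784]
  [   0.5501     2.0941     0.7631]
  [   0.4259     0.9760     1.8811]
Δx = (I − A)⁻¹ Δd with Δd having +120 in the Manufacturing component and 0 elsewhere.
So Δx_1 = L_12 · (+120), where L_12 = adj(I−A)_12 / det(I−A) = 0.1550 / 0.28175.
Δx_1 = 0.1550 × (+120) / 0.28175 = 18.60 / 0.28175 ≈ 66.02.

Δx_1 = 66.02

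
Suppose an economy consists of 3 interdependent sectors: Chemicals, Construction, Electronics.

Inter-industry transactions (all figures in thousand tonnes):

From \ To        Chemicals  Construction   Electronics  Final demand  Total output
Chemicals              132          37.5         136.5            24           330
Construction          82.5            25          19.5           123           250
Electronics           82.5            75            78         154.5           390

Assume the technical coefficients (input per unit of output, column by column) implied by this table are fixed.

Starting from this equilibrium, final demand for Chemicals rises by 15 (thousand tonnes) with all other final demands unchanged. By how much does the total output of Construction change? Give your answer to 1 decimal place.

Δx_2 = 11.1

Technical coefficients a_ij = z_ij / X_j:
  a_11 = 132/330 = 0.40, a_21 = 82.5/330 = 0.25, a_31 = 82.5/330 = 0.25
  a_12 = 37.5/250 = 0.15, a_22 = 25/250 = 0.10, a_32 = 75/250 = 0.30
  a_13 = 136.5/390 = 0.35, a_23 = 19.5/390 = 0.05, a_33 = 78/390 = 0.20
I − A =
  [   0.60    -0.15    -0.35]
  [  -0.25     0.90    -0.05]
  [  -0.25    -0.30     0.80]
Cofactors of I−A, C_ij = (−1)^(i+j)·(minor ij) (rows/columns in the sector order above):
  C_11 = (0.90)(0.80) − (-0.05)(-0.30) = 0.7050
  C_12 = −[(-0.25)(0.80) − (-0.05)(-0.25)] = 0.2125
  C_13 = (-0.25)(-0.30) − (0.90)(-0.25) = 0.3000
  C_21 = −[(-0.15)(0.80) − (-0.35)(-0.30)] = 0.2250
  C_22 = (0.60)(0.80) − (-0.35)(-0.25) = 0.3925
  C_23 = −[(0.60)(-0.30) − (-0.15)(-0.25)] = 0.2175
  C_31 = (-0.15)(-0.05) − (-0.35)(0.90) = 0.3225
  C_32 = −[(0.60)(-0.05) − (-0.35)(-0.25)] = 0.1175
  C_33 = (0.60)(0.90) − (-0.15)(-0.25) = 0.5025
det(I−A) = Σ_j (I−A)_1j·C_1j = (0.60)(0.7050) + (-0.15)(0.2125) + (-0.35)(0.3000) = 0.286125
adj(I−A) = Cᵀ =
  [ 0.7050   0.2250   0.3225]
  [ 0.2125   0.3925   0.1175]
  [ 0.3000   0.2175   0.5025]
(I − A)⁻¹ = adj(I−A) / det(I−A) ≈
  [   2.4640     0.7864     1.1271]
  [   0.7427     1.3718     0.4107]
  [   1.0485     0.7602     1.7562]
Δx = (I − A)⁻¹ Δd with Δd having +15 in the Chemicals component and 0 elsewhere.
So Δx_2 = L_21 · (+15), where L_21 = adj(I−A)_21 / det(I−A) = 0.2125 / 0.286125.
Δx_2 = 0.2125 × (+15) / 0.286125 = 3.1875 / 0.286125 ≈ 11.1.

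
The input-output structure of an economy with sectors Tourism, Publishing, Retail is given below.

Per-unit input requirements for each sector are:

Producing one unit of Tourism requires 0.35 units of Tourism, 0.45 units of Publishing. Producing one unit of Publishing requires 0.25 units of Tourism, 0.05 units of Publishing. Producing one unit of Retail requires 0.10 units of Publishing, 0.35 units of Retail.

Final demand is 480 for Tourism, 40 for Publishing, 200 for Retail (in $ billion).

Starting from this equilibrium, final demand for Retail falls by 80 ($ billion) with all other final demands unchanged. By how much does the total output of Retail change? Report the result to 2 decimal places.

I − A =
  [   0.65    -0.25     0.00]
  [  -0.45     0.95    -0.10]
  [   0.00     0.00     0.65]
Cofactors of I−A, C_ij = (−1)^(i+j)·(minor ij) (rows/columns in the sector order above):
  C_11 = (0.95)(0.65) − (-0.10)(0.00) = 0.6175
  C_12 = −[(-0.45)(0.65) − (-0.10)(0.00)] = 0.2925
  C_13 = (-0.45)(0.00) − (0.95)(0.00) = 0.0000
  C_21 = −[(-0.25)(0.65) − (0.00)(0.00)] = 0.1625
  C_22 = (0.65)(0.65) − (0.00)(0.00) = 0.4225
  C_23 = −[(0.65)(0.00) − (-0.25)(0.00)] = 0.0000
  C_31 = (-0.25)(-0.10) − (0.00)(0.95) = 0.0250
  C_32 = −[(0.65)(-0.10) − (0.00)(-0.45)] = 0.0650
  C_33 = (0.65)(0.95) − (-0.25)(-0.45) = 0.5050
det(I−A) = Σ_j (I−A)_1j·C_1j = (0.65)(0.6175) + (-0.25)(0.2925) + (0.00)(0.0000) = 0.32825
adj(I−A) = Cᵀ =
  [ 0.6175   0.1625   0.0250]
  [ 0.2925   0.4225   0.0650]
  [ 0.0000   0.0000   0.5050]
(I − A)⁻¹ = adj(I−A) / det(I−A) ≈
  [   1.8812     0.4950     0.0762]
  [   0.8911     1.2871     0.1980]
  [   0.0000     0.0000     1.5385]
Δx = (I − A)⁻¹ Δd with Δd having -80 in the Retail component and 0 elsewhere.
So Δx_3 = L_33 · (-80), where L_33 = adj(I−A)_33 / det(I−A) = 0.5050 / 0.32825.
Δx_3 = 0.5050 × (-80) / 0.32825 = -40.40 / 0.32825 ≈ -123.08.

Δx_3 = -123.08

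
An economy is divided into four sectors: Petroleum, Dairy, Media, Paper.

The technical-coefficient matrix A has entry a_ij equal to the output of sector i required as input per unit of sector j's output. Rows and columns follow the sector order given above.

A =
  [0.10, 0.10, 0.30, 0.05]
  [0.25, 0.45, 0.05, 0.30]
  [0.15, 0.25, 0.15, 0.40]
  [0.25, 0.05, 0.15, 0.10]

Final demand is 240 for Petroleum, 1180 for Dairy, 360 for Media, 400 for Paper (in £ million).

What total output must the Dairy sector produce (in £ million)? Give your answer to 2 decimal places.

x_2 = 4006.36

I − A =
  [   0.90    -0.10    -0.30    -0.05]
  [  -0.25     0.55    -0.05    -0.30]
  [  -0.15    -0.25     0.85    -0.40]
  [  -0.25    -0.05    -0.15     0.90]
Compute the cofactors C_ij = (−1)^(i+j)·(3×3 minor ij) of I−A; the adjugate is their transpose:
adj(I−A) = Cᵀ =
  [ 0.35150   0.14800   0.15725   0.13875]
  [ 0.25850   0.55225   0.17225   0.27500]
  [ 0.20700   0.24125   0.39450   0.26725]
  [ 0.14650   0.11200   0.11900   0.34400]
det(I−A) = Σ_j (I−A)_1j·C_1j = (0.90)(0.35150) + (-0.10)(0.25850) + (-0.30)(0.20700) + (-0.05)(0.14650) = 0.221075
(I − A)⁻¹ = adj(I−A) / det(I−A) ≈
  [   1.5900     0.6695     0.7113     0.6276]
  [   1.1693     2.4980     0.7791     1.2439]
  [   0.9363     1.0913     1.7845     1.2089]
  [   0.6627     0.5066     0.5383     1.5560]
x = (I − A)⁻¹ d = adj(I−A)·d / det(I−A), with det(I−A) = 0.221075:
  x_1 = (0.35150·240 + 0.14800·1180 + 0.15725·360 + 0.13875·400) / 0.221075 = 371.11 / 0.221075 ≈ 1678.66
  x_2 = (0.25850·240 + 0.55225·1180 + 0.17225·360 + 0.27500·400) / 0.221075 = 885.705 / 0.221075 ≈ 4006.36
  x_3 = (0.20700·240 + 0.24125·1180 + 0.39450·360 + 0.26725·400) / 0.221075 = 583.275 / 0.221075 ≈ 2638.36
  x_4 = (0.14650·240 + 0.11200·1180 + 0.11900·360 + 0.34400·400) / 0.221075 = 347.76 / 0.221075 ≈ 1573.04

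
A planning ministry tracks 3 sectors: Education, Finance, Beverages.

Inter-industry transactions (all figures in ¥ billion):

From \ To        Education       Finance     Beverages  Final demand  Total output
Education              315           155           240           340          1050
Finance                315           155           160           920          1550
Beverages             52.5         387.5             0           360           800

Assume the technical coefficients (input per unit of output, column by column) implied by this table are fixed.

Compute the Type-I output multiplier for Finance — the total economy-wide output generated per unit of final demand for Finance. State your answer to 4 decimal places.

Technical coefficients a_ij = z_ij / X_j:
  a_EE = 315/1050 = 0.30, a_FE = 315/1050 = 0.30, a_BE = 52.5/1050 = 0.05
  a_EF = 155/1550 = 0.10, a_FF = 155/1550 = 0.10, a_BF = 387.5/1550 = 0.25
  a_EB = 240/800 = 0.30, a_FB = 160/800 = 0.20, a_BB = 0/800 = 0.00
I − A =
  [   0.70    -0.10    -0.30]
  [  -0.30     0.90    -0.20]
  [  -0.05    -0.25     1.00]
Cofactors of I−A, C_ij = (−1)^(i+j)·(minor ij) (rows/columns in the sector order above):
  C_11 = (0.90)(1.00) − (-0.20)(-0.25) = 0.8500
  C_12 = −[(-0.30)(1.00) − (-0.20)(-0.05)] = 0.3100
  C_13 = (-0.30)(-0.25) − (0.90)(-0.05) = 0.1200
  C_21 = −[(-0.10)(1.00) − (-0.30)(-0.25)] = 0.1750
  C_22 = (0.70)(1.00) − (-0.30)(-0.05) = 0.6850
  C_23 = −[(0.70)(-0.25) − (-0.10)(-0.05)] = 0.1800
  C_31 = (-0.10)(-0.20) − (-0.30)(0.90) = 0.2900
  C_32 = −[(0.70)(-0.20) − (-0.30)(-0.30)] = 0.2300
  C_33 = (0.70)(0.90) − (-0.10)(-0.30) = 0.6000
det(I−A) = Σ_j (I−A)_1j·C_1j = (0.70)(0.8500) + (-0.10)(0.3100) + (-0.30)(0.1200) = 0.5280
adj(I−A) = Cᵀ =
  [ 0.8500   0.1750   0.2900]
  [ 0.3100   0.6850   0.2300]
  [ 0.1200   0.1800   0.6000]
(I − A)⁻¹ = adj(I−A) / det(I−A) ≈
  [   1.60985     0.33144     0.54924]
  [   0.58712     1.29735     0.43561]
  [   0.22727     0.34091     1.13636]
The output multiplier for sector j is the column-j sum of the Leontief inverse (I − A)⁻¹ = adj(I−A) / det(I−A).
Column F of adj(I−A): (0.1750, 0.6850, 0.1800); det(I−A) = 0.5280.
m_F = (0.1750 + 0.6850 + 0.1800) / 0.5280 = 1.04 / 0.5280 ≈ 1.9697.

m_F = 1.9697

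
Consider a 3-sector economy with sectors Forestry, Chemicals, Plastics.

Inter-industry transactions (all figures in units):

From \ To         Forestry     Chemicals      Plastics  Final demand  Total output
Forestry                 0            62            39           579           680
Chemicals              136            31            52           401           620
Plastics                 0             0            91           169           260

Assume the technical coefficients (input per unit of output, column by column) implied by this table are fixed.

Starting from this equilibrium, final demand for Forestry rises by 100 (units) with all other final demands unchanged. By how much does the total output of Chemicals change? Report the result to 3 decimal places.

Δx_2 = 21.505

Technical coefficients a_ij = z_ij / X_j:
  a_11 = 0/680 = 0.00, a_21 = 136/680 = 0.20, a_31 = 0/680 = 0.00
  a_12 = 62/620 = 0.10, a_22 = 31/620 = 0.05, a_32 = 0/620 = 0.00
  a_13 = 39/260 = 0.15, a_23 = 52/260 = 0.20, a_33 = 91/260 = 0.35
I − A =
  [   1.00    -0.10    -0.15]
  [  -0.20     0.95    -0.20]
  [   0.00     0.00     0.65]
Cofactors of I−A, C_ij = (−1)^(i+j)·(minor ij) (rows/columns in the sector order above):
  C_11 = (0.95)(0.65) − (-0.20)(0.00) = 0.6175
  C_12 = −[(-0.20)(0.65) − (-0.20)(0.00)] = 0.1300
  C_13 = (-0.20)(0.00) − (0.95)(0.00) = 0.0000
  C_21 = −[(-0.10)(0.65) − (-0.15)(0.00)] = 0.0650
  C_22 = (1.00)(0.65) − (-0.15)(0.00) = 0.6500
  C_23 = −[(1.00)(0.00) − (-0.10)(0.00)] = 0.0000
  C_31 = (-0.10)(-0.20) − (-0.15)(0.95) = 0.1625
  C_32 = −[(1.00)(-0.20) − (-0.15)(-0.20)] = 0.2300
  C_33 = (1.00)(0.95) − (-0.10)(-0.20) = 0.9300
det(I−A) = Σ_j (I−A)_1j·C_1j = (1.00)(0.6175) + (-0.10)(0.1300) + (-0.15)(0.0000) = 0.6045
adj(I−A) = Cᵀ =
  [ 0.6175   0.0650   0.1625]
  [ 0.1300   0.6500   0.2300]
  [ 0.0000   0.0000   0.9300]
(I − A)⁻¹ = adj(I−A) / det(I−A) ≈
  [   1.0215     0.1075     0.2688]
  [   0.2151     1.0753     0.3805]
  [   0.0000     0.0000     1.5385]
Δx = (I − A)⁻¹ Δd with Δd having +100 in the Forestry component and 0 elsewhere.
So Δx_2 = L_21 · (+100), where L_21 = adj(I−A)_21 / det(I−A) = 0.1300 / 0.6045.
Δx_2 = 0.1300 × (+100) / 0.6045 = 13.00 / 0.6045 ≈ 21.505.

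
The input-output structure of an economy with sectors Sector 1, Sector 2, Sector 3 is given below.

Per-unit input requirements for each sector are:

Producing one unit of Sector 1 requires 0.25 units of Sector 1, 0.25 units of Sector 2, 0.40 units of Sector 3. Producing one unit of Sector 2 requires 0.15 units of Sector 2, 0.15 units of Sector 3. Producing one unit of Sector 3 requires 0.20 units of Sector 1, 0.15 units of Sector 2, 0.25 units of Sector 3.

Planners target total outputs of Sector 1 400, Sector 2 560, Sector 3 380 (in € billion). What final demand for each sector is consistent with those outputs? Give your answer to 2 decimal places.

d_1 = 224.00, d_2 = 319.00, d_3 = 41.00

I − A =
  [   0.75     0.00    -0.20]
  [  -0.25     0.85    -0.15]
  [  -0.40    -0.15     0.75]
d = (I − A) x:
  d_1 = (+0.75)·400 + (+0.00)·560 + (-0.20)·380 = 224.00
  d_2 = (-0.25)·400 + (+0.85)·560 + (-0.15)·380 = 319.00
  d_3 = (-0.40)·400 + (-0.15)·560 + (+0.75)·380 = 41.00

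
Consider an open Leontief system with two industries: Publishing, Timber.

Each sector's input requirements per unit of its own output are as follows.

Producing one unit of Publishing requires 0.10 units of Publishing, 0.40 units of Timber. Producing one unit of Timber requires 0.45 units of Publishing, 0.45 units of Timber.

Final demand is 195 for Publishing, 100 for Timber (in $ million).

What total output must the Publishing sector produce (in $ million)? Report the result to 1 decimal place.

I − A =
  [   0.90    -0.45]
  [  -0.40     0.55]
det(I−A) = (0.90)(0.55) − (-0.45)(-0.40) = 0.3150
adj(I−A) = [[0.55, 0.45], [0.40, 0.90]]
(I − A)⁻¹ = adj(I−A) / det(I−A) ≈
  [   1.7460     1.4286]
  [   1.2698     2.8571]
x = (I − A)⁻¹ d = adj(I−A)·d / det(I−A), with det(I−A) = 0.3150:
  x_1 = (0.55·195 + 0.45·100) / 0.3150 = 152.25 / 0.3150 ≈ 483.3
  x_2 = (0.40·195 + 0.90·100) / 0.3150 = 168.00 / 0.3150 ≈ 533.3

x_1 = 483.3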